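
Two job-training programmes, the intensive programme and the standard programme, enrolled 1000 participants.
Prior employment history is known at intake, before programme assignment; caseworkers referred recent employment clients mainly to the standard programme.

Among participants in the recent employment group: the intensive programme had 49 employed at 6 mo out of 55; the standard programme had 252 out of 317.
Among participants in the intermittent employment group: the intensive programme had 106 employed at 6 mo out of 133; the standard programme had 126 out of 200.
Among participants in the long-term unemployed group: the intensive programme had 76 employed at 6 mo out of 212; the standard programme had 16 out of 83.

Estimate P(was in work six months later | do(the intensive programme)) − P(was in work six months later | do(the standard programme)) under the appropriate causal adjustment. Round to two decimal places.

Nothing the programme does changes prior employment history; the imbalance is an allocation artefact. With prior employment history also predicting the outcome, the pooled figure is confounded, and the within-stratum comparison is the causal one.
Adjusting over the population distribution of prior employment history: 0.372·(0.891−0.795) + 0.333·(0.797−0.630) + 0.295·(0.358−0.193) = +0.140.

+0.14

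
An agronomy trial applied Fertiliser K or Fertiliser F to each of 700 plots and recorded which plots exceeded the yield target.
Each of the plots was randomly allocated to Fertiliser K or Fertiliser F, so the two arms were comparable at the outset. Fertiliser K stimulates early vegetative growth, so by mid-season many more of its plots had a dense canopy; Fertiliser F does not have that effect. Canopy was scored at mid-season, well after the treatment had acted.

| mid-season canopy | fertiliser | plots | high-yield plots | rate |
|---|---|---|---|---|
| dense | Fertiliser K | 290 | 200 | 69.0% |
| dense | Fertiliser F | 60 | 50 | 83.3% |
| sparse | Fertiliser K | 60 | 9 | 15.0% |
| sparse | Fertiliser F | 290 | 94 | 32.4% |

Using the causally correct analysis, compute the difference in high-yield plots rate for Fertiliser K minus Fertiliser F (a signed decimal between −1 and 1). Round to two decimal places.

+0.19

Because the fertiliser influences mid-season canopy, mid-season canopy is a post-treatment mediator, not a confounder. Stratifying on it would bias the estimate; the causal effect is the crude pooled difference.
The causal difference is the pooled difference: 0.597 − 0.411 = +0.186.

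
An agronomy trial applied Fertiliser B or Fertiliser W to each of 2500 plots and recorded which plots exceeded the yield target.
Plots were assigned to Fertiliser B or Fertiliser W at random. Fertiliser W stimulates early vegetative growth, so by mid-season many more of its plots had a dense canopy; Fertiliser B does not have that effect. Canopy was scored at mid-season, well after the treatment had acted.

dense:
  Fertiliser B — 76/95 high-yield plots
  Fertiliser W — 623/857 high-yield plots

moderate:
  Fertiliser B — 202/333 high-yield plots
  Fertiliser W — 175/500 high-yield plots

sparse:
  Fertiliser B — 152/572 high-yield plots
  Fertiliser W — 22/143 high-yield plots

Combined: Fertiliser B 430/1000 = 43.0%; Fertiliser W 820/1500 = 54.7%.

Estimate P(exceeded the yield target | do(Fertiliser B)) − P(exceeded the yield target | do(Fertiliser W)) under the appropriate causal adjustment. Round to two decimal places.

-0.12

The mid-season canopy-specific comparison favours Fertiliser B throughout, but the pooled figures favour Fertiliser W. The question is whether to condition on mid-season canopy.
Stratifying would compare fertilisers among plots the fertilisers themselves sorted into mid-season canopy groups — a form of selection on an intermediate. The unconditioned pooled rates give the total causal effect.
The causal difference is the pooled difference: 0.430 − 0.547 = -0.117.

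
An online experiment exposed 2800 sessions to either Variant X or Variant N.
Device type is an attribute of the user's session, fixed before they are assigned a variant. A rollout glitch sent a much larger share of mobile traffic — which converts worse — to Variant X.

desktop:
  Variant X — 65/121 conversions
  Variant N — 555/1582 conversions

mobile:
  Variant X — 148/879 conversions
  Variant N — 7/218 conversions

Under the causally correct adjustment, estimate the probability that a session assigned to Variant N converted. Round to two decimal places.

The imbalance in device type arose from how sessions were allocated, not from anything the variant did; and device type independently affects the outcome. The pooled gap is confounded — condition on device type.
Standardising Variant N to the population device type mix: 0.608·555/1582 + 0.392·7/218 = 0.226.

0.23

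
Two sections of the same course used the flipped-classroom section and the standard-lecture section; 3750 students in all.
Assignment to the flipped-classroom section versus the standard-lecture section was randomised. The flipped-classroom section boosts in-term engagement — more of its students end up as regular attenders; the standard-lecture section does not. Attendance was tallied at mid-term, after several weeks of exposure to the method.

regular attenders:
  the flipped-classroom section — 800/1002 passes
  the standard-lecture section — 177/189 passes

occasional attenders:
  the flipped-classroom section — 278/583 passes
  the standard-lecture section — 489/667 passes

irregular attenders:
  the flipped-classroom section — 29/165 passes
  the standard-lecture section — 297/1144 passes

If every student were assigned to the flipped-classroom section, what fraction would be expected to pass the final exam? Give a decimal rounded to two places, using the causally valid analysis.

Within every mid-term attendance level the standard-lecture section has the higher rate, yet pooled the flipped-classroom section does — Simpson's reversal.
The distribution of mid-term attendance is itself part of what the teaching method does — it is an intermediate outcome. Holding it fixed would remove that part of the effect; the total effect is the pooled difference.
So P(outcome | do(the flipped-classroom section)) is just the pooled rate for the flipped-classroom section: 1107/1750 = 0.633.

0.63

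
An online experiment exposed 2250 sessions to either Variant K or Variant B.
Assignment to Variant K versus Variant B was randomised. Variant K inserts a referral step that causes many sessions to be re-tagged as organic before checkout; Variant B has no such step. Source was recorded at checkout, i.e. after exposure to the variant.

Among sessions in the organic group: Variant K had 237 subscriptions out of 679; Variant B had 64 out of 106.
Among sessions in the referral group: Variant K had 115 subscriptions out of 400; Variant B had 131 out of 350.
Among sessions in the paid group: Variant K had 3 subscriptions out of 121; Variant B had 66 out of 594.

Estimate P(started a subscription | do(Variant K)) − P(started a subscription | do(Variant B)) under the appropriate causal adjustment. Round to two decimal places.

+0.05

Traffic source is recorded after the variant and is itself shifted by it — it sits on the causal path from variant to outcome. Conditioning on a mediator would strip out part of the effect we want; the pooled comparison gives the total causal effect.
The causal difference is the pooled difference: 0.296 − 0.249 = +0.047.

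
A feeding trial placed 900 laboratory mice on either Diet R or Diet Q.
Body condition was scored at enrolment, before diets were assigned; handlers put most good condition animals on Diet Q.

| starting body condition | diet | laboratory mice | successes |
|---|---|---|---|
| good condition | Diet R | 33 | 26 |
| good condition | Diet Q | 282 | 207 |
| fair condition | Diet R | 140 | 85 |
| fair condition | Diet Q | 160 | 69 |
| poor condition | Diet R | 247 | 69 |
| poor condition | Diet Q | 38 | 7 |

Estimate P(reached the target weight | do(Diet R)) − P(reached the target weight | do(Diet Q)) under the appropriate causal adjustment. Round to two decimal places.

+0.11

Starting body condition differs across diets for reasons unrelated to any effect of the diet itself, and it separately predicts the outcome — a classic confounder. We must compare within starting body condition levels.
Adjusting over the population distribution of starting body condition: 0.350·(0.788−0.734) + 0.333·(0.607−0.431) + 0.317·(0.279−0.184) = +0.108.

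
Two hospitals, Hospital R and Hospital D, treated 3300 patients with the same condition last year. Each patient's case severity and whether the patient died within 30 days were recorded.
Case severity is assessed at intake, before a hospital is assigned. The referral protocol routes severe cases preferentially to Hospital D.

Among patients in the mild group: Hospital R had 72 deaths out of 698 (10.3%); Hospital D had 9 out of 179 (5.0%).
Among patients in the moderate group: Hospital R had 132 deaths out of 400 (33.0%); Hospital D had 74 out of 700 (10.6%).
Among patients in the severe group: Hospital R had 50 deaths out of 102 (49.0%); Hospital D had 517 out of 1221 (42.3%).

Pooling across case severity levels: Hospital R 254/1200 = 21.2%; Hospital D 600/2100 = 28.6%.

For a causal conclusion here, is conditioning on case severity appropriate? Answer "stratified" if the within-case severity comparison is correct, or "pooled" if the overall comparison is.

stratified

Nothing the hospital does changes case severity; the imbalance is an allocation artefact. With case severity also predicting the outcome, the pooled figure is confounded, and the within-stratum comparison is the causal one.
Within each level — mild: 10.3% vs 5.0%; moderate: 33.0% vs 10.6%; severe: 49.0% vs 42.3% — Hospital D is lower every time.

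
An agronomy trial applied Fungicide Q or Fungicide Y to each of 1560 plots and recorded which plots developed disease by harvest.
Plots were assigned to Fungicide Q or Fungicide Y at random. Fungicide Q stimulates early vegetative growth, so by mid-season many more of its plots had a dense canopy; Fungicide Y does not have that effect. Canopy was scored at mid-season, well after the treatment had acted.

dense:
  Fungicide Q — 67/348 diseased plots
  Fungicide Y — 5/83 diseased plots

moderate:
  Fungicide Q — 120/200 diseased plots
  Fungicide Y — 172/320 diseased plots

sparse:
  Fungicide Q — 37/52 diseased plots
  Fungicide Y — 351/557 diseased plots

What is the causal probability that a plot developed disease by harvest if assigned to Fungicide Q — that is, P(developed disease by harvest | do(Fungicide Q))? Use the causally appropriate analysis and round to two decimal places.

0.37

The distribution of mid-season canopy is itself part of what the fungicide does — it is an intermediate outcome. Holding it fixed would remove that part of the effect; the total effect is the pooled difference.
So P(outcome | do(Fungicide Q)) is just the pooled rate for Fungicide Q: 224/600 = 0.373.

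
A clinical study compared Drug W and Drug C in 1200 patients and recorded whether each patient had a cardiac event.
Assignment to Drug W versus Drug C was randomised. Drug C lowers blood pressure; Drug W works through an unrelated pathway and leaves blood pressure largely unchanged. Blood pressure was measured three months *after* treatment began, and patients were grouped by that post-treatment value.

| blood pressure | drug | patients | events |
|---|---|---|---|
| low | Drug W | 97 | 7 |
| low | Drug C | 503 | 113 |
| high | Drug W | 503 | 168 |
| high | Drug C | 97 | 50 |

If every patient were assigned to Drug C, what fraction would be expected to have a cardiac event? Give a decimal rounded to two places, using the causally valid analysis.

Blood pressure lies on the pathway drug → blood pressure → outcome, so adjusting for it blocks the indirect effect. For the total causal effect of drug, use the unadjusted pooled rates.
So P(outcome | do(Drug C)) is just the pooled rate for Drug C: 163/600 = 0.272.

0.27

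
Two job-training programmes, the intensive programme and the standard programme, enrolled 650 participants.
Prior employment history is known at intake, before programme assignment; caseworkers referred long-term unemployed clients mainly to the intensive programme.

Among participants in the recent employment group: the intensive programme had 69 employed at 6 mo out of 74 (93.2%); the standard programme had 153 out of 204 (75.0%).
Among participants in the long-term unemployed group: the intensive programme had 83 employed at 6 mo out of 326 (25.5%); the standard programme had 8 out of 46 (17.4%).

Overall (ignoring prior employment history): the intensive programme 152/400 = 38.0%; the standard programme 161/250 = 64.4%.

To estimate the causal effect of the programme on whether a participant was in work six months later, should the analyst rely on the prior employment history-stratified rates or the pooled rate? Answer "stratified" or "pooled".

stratified

Here prior employment history is a common cause — it drives both which programme a case falls under and the outcome. The crude comparison mixes populations; the stratum-specific rates are the causally relevant ones.
Within each level — recent employment: 93.2% vs 75.0%; long-term unemployed: 25.5% vs 17.4% — the intensive programme is higher every time.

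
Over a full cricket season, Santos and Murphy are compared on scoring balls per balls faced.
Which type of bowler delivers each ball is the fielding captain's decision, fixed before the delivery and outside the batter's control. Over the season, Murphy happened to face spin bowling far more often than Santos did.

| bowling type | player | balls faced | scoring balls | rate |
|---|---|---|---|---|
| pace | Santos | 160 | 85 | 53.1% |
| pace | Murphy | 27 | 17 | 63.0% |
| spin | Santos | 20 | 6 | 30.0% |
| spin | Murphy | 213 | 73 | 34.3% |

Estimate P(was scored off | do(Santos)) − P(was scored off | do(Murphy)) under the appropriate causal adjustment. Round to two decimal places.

-0.07

The bowling type-specific comparison favours Murphy throughout, but the pooled figures favour Santos. The question is whether to condition on bowling type.
The imbalance in bowling type arose from how balls faced were allocated, not from anything the player did; and bowling type independently affects the outcome. The pooled gap is confounded — condition on bowling type.
Adjusting over the population distribution of bowling type: 0.445·(0.531−0.630) + 0.555·(0.300−0.343) = -0.068.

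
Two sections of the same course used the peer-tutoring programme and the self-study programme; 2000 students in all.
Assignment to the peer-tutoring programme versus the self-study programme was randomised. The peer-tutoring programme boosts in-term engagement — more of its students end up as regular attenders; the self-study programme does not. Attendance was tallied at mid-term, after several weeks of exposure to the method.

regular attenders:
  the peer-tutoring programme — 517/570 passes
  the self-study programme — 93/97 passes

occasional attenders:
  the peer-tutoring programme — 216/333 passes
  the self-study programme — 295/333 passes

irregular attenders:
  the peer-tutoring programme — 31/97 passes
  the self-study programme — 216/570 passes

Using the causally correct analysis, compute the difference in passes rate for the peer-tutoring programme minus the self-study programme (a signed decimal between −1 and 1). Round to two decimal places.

the self-study programme is higher inside every mid-term attendance stratum but the peer-tutoring programme is higher in aggregate. Whether to stratify depends on how mid-term attendance relates to the teaching method.
Stratifying would compare teaching methods among students the teaching methods themselves sorted into mid-term attendance groups — a form of selection on an intermediate. The unconditioned pooled rates give the total causal effect.
The causal difference is the pooled difference: 0.764 − 0.604 = +0.160.

+0.16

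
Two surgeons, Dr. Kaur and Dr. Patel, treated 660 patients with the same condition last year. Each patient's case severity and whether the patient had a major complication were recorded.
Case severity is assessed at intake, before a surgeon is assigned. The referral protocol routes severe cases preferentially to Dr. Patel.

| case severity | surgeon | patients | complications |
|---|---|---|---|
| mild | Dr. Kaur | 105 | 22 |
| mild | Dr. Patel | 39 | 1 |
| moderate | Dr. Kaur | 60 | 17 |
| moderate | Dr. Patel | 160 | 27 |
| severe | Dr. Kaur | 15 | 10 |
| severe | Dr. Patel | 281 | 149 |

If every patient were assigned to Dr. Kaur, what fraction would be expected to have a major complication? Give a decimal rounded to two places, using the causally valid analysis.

Nothing the surgeon does changes case severity; the imbalance is an allocation artefact. With case severity also predicting the outcome, the pooled figure is confounded, and the within-stratum comparison is the causal one.
Standardising Dr. Kaur to the population case severity mix: 0.218·22/105 + 0.333·17/60 + 0.448·10/15 = 0.439.

0.44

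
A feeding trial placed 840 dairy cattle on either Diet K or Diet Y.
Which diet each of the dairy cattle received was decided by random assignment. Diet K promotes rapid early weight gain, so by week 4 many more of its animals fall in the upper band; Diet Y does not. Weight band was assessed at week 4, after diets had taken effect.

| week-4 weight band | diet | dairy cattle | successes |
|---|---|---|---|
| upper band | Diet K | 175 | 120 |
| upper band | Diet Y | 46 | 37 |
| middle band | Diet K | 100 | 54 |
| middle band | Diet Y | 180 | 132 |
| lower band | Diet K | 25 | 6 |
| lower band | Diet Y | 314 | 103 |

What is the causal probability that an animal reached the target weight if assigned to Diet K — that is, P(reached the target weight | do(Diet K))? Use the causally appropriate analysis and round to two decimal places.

Within every week-4 weight band level Diet Y has the higher rate, yet pooled Diet K does — Simpson's reversal.
Week-4 weight band lies on the pathway diet → week-4 weight band → outcome, so adjusting for it blocks the indirect effect. For the total causal effect of diet, use the unadjusted pooled rates.
So P(outcome | do(Diet K)) is just the pooled rate for Diet K: 180/300 = 0.600.

0.60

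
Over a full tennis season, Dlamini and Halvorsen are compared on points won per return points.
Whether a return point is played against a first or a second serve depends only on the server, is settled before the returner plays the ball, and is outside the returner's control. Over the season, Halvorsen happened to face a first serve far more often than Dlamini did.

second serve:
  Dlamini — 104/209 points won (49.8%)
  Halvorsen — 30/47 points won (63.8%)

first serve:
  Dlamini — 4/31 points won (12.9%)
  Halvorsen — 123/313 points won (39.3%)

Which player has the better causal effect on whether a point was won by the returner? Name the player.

Within every serve type level Halvorsen has the higher rate, yet pooled Dlamini does — Simpson's reversal.
Since serve type is a pre-existing factor (not a product of the player) and it affects the outcome on its own, it is a confounder. The stratified rates, not the pooled rate, identify the causal effect.
Within each level — second serve: 49.8% vs 63.8%; first serve: 12.9% vs 39.3% — Halvorsen is higher every time.

Halvorsen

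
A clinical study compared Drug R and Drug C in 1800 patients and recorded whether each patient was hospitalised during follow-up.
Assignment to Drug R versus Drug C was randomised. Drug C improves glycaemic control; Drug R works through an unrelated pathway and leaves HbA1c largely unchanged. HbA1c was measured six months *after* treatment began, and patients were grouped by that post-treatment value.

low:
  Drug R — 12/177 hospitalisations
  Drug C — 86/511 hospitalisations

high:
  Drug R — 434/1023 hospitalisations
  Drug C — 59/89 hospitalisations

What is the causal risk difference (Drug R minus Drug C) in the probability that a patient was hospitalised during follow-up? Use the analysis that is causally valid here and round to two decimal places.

+0.13

The stratified and pooled comparisons disagree (Drug R wins within each HbA1c; Drug C wins overall), so the answer turns on the causal role of HbA1c.
Because the drug influences HbA1c, HbA1c is a post-treatment mediator, not a confounder. Stratifying on it would bias the estimate; the causal effect is the crude pooled difference.
The causal difference is the pooled difference: 0.372 − 0.242 = +0.130.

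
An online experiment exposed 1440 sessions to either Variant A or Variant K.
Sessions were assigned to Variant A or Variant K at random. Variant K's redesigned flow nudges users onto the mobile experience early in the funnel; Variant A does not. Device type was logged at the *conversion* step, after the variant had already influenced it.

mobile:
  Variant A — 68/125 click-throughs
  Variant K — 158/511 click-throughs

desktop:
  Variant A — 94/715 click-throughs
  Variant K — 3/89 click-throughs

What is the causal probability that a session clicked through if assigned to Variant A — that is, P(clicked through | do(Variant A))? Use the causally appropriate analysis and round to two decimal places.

0.19

Device type is recorded after the variant and is itself shifted by it — it sits on the causal path from variant to outcome. Conditioning on a mediator would strip out part of the effect we want; the pooled comparison gives the total causal effect.
So P(outcome | do(Variant A)) is just the pooled rate for Variant A: 162/840 = 0.193.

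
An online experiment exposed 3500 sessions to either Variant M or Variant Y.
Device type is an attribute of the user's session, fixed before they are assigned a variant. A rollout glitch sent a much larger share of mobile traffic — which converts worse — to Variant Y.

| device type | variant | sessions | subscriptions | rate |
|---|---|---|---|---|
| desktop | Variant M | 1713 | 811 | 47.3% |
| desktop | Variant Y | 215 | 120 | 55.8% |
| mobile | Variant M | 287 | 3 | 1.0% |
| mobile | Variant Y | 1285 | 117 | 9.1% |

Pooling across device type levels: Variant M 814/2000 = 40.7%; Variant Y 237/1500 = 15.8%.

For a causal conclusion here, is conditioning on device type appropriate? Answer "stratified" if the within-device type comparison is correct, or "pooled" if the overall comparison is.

Device type satisfies the back-door criterion: it is not a descendant of the variant, and it blocks the spurious path from variant to outcome. Adjusting for it (i.e., using the within-device type rates) gives the causal effect.
Within each level — desktop: 47.3% vs 55.8%; mobile: 1.0% vs 9.1% — Variant Y is higher every time.

stratified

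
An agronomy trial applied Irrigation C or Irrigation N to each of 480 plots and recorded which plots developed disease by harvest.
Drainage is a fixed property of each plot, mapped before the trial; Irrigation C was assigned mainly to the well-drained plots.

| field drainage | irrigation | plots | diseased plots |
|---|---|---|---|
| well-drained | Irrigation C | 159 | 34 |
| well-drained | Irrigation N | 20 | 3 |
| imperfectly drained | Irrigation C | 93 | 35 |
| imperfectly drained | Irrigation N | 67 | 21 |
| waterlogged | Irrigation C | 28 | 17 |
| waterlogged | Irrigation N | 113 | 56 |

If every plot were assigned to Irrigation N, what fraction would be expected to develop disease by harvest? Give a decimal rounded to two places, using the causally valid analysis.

0.31

The field drainage-specific comparison favours Irrigation N throughout, but the pooled figures favour Irrigation C. The question is whether to condition on field drainage.
Here field drainage is a common cause — it drives both which irrigation a case falls under and the outcome. The crude comparison mixes populations; the stratum-specific rates are the causally relevant ones.
Standardising Irrigation N to the population field drainage mix: 0.373·3/20 + 0.333·21/67 + 0.294·56/113 = 0.306.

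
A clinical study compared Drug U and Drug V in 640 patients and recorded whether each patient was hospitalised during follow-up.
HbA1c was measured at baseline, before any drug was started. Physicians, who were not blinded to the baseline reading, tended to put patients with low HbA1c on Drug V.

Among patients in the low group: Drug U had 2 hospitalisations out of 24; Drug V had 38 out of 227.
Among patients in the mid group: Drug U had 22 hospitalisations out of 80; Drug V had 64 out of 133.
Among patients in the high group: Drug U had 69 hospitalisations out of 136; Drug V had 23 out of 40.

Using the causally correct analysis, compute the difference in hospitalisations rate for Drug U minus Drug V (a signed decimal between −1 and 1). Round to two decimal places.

-0.12

The imbalance in HbA1c arose from how patients were allocated, not from anything the drug did; and HbA1c independently affects the outcome. The pooled gap is confounded — condition on HbA1c.
Adjusting over the population distribution of HbA1c: 0.392·(0.083−0.167) + 0.333·(0.275−0.481) + 0.275·(0.507−0.575) = -0.120.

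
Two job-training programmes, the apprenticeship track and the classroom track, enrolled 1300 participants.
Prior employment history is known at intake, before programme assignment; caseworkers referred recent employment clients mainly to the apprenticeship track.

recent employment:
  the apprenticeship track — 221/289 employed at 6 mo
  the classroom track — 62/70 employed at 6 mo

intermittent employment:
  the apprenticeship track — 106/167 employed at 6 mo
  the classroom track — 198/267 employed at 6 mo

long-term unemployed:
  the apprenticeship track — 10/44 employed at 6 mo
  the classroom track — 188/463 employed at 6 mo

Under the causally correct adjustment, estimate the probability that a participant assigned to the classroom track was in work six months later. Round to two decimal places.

Since prior employment history is a pre-existing factor (not a product of the programme) and it affects the outcome on its own, it is a confounder. The stratified rates, not the pooled rate, identify the causal effect.
Standardising the classroom track to the population prior employment history mix: 0.276·62/70 + 0.334·198/267 + 0.390·188/463 = 0.651.

0.65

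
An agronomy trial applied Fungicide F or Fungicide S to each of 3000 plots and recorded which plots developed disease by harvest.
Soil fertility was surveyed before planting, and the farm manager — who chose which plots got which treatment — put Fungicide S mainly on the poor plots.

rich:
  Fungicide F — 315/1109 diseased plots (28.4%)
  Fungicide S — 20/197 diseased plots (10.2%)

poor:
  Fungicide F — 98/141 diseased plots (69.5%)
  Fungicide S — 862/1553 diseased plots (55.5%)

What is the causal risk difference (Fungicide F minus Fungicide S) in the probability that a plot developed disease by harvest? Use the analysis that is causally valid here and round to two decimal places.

+0.16

Soil fertility is set before the fungicide has any effect — it is not caused by the fungicide — and it independently drives the outcome. That makes it a confounder, so the causal comparison is within soil fertility levels.
Adjusting over the population distribution of soil fertility: 0.435·(0.284−0.102) + 0.565·(0.695−0.555) = +0.158.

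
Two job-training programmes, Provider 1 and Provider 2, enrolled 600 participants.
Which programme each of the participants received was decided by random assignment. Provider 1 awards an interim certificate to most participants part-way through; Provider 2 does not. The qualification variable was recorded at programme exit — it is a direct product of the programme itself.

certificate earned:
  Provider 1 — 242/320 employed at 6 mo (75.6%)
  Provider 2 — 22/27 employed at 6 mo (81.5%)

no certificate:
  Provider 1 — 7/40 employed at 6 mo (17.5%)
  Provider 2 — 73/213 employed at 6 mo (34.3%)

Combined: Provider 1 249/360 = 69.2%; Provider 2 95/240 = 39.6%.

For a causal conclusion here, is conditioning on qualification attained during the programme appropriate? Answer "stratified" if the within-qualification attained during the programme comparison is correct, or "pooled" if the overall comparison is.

The distribution of qualification attained during the programme is itself part of what the programme does — it is an intermediate outcome. Holding it fixed would remove that part of the effect; the total effect is the pooled difference.
Pooled: Provider 1 69.2% vs Provider 2 39.6%; Provider 1 is higher overall.

pooled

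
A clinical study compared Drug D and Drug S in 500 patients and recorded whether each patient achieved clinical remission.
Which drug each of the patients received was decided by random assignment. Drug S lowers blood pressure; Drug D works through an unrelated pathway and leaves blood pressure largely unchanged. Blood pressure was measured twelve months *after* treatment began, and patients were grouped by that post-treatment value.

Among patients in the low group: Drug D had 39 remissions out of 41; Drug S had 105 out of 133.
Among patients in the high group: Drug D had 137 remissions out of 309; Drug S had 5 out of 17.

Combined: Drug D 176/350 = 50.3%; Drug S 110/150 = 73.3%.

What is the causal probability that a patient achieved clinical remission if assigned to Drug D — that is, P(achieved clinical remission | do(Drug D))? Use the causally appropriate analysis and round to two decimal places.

0.50

The stratified and pooled comparisons disagree (Drug D wins within each blood pressure; Drug S wins overall), so the answer turns on the causal role of blood pressure.
Blood pressure is downstream of the drug. One should not condition on a consequence of treatment, so the overall rates are the right comparison.
So P(outcome | do(Drug D)) is just the pooled rate for Drug D: 176/350 = 0.503.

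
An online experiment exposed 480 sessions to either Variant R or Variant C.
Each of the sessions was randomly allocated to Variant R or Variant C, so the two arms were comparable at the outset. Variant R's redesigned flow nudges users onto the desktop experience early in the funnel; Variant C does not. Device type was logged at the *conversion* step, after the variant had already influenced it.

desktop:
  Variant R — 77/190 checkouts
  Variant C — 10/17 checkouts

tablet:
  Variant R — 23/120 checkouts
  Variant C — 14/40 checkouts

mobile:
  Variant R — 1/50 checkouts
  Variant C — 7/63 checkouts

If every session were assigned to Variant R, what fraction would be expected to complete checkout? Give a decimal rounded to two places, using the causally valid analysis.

Device type is downstream of the variant. One should not condition on a consequence of treatment, so the overall rates are the right comparison.
So P(outcome | do(Variant R)) is just the pooled rate for Variant R: 101/360 = 0.281.

0.28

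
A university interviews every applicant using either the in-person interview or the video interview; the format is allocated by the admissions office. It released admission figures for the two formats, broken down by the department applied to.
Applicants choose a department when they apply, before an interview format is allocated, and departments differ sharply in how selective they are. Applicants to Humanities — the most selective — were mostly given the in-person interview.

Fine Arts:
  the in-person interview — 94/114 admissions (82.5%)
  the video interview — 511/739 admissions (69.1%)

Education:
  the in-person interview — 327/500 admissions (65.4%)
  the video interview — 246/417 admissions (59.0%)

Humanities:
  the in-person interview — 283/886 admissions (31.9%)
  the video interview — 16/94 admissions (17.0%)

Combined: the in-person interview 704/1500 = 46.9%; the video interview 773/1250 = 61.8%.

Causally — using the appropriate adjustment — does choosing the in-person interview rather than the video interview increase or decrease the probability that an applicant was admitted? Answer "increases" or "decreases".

increases

Since department is a pre-existing factor (not a product of the interview format) and it affects the outcome on its own, it is a confounder. The stratified rates, not the pooled rate, identify the causal effect.
Within each level — Fine Arts: 82.5% vs 69.1%; Education: 65.4% vs 59.0%; Humanities: 31.9% vs 17.0% — the in-person interview is higher every time.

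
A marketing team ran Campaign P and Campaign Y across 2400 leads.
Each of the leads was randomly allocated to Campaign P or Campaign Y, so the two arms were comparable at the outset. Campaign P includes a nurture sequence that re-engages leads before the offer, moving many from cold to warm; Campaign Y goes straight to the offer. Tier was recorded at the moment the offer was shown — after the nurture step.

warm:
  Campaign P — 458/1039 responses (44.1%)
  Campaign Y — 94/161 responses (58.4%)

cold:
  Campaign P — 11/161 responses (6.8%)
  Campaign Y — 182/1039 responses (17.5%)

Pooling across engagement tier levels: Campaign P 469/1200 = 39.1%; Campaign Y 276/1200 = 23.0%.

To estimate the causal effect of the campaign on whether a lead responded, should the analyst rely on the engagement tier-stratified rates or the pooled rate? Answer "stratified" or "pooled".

pooled

Within every engagement tier level Campaign Y has the higher rate, yet pooled Campaign P does — Simpson's reversal.
Because the campaign influences engagement tier, engagement tier is a post-treatment mediator, not a confounder. Stratifying on it would bias the estimate; the causal effect is the crude pooled difference.
Pooled: Campaign P 39.1% vs Campaign Y 23.0%; Campaign P is higher overall.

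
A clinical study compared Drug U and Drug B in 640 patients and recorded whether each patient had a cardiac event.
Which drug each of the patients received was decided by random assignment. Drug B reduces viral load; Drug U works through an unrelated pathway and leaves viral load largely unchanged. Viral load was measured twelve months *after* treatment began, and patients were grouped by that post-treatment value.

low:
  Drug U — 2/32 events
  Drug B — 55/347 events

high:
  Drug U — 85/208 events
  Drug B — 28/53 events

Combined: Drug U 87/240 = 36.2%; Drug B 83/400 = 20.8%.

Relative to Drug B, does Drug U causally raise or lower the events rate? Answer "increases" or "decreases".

Drug U is lower inside every viral load stratum but Drug B is lower in aggregate. Whether to stratify depends on how viral load relates to the drug.
Because the drug influences viral load, viral load is a post-treatment mediator, not a confounder. Stratifying on it would bias the estimate; the causal effect is the crude pooled difference.
Pooled: Drug U 36.2% vs Drug B 20.8%; Drug B is lower overall.

increases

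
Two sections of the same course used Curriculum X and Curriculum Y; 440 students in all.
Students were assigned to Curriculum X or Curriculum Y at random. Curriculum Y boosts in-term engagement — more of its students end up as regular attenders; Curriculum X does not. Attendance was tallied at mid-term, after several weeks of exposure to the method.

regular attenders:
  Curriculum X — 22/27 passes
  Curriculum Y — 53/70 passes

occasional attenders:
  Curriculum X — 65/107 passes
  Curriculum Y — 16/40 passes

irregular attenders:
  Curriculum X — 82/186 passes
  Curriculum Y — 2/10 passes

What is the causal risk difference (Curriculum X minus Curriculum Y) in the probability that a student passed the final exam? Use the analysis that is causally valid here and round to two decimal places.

Curriculum X is higher inside every mid-term attendance stratum but Curriculum Y is higher in aggregate. Whether to stratify depends on how mid-term attendance relates to the teaching method.
Mid-term attendance lies on the pathway teaching method → mid-term attendance → outcome, so adjusting for it blocks the indirect effect. For the total causal effect of teaching method, use the unadjusted pooled rates.
The causal difference is the pooled difference: 0.528 − 0.592 = -0.064.

-0.06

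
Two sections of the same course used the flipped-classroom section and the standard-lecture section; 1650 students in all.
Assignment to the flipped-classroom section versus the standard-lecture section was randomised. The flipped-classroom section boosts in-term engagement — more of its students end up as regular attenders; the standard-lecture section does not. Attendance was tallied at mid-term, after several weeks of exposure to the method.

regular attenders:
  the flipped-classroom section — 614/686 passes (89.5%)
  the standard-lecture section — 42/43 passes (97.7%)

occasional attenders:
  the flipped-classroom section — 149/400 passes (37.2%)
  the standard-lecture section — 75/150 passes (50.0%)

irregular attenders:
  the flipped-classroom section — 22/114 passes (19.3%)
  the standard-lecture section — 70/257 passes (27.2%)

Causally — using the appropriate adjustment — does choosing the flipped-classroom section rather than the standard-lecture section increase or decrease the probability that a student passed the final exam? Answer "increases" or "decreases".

Mid-term attendance is downstream of the teaching method. One should not condition on a consequence of treatment, so the overall rates are the right comparison.
Pooled: the flipped-classroom section 65.4% vs the standard-lecture section 41.6%; the flipped-classroom section is higher overall.

increases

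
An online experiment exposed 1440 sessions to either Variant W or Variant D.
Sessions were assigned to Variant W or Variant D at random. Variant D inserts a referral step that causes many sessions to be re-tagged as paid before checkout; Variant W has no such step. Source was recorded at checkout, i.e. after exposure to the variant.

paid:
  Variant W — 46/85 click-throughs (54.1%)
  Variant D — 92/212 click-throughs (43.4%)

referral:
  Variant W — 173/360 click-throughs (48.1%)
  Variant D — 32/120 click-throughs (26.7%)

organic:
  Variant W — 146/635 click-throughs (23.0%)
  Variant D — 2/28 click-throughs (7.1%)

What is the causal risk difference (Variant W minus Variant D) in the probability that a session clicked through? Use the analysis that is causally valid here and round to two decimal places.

Variant W is higher inside every traffic source stratum but Variant D is higher in aggregate. Whether to stratify depends on how traffic source relates to the variant.
The distribution of traffic source is itself part of what the variant does — it is an intermediate outcome. Holding it fixed would remove that part of the effect; the total effect is the pooled difference.
The causal difference is the pooled difference: 0.338 − 0.350 = -0.012.

-0.01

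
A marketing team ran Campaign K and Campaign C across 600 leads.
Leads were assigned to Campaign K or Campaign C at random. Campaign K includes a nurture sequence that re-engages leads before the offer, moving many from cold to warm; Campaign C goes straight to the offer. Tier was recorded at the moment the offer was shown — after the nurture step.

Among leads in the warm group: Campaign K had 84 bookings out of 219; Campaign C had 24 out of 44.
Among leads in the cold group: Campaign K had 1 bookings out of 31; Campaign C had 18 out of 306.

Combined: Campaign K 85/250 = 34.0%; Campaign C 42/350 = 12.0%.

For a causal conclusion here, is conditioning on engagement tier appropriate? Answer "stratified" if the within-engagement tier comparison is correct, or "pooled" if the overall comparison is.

Within every engagement tier level Campaign C has the higher rate, yet pooled Campaign K does — Simpson's reversal.
The distribution of engagement tier is itself part of what the campaign does — it is an intermediate outcome. Holding it fixed would remove that part of the effect; the total effect is the pooled difference.
Pooled: Campaign K 34.0% vs Campaign C 12.0%; Campaign K is higher overall.

pooled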